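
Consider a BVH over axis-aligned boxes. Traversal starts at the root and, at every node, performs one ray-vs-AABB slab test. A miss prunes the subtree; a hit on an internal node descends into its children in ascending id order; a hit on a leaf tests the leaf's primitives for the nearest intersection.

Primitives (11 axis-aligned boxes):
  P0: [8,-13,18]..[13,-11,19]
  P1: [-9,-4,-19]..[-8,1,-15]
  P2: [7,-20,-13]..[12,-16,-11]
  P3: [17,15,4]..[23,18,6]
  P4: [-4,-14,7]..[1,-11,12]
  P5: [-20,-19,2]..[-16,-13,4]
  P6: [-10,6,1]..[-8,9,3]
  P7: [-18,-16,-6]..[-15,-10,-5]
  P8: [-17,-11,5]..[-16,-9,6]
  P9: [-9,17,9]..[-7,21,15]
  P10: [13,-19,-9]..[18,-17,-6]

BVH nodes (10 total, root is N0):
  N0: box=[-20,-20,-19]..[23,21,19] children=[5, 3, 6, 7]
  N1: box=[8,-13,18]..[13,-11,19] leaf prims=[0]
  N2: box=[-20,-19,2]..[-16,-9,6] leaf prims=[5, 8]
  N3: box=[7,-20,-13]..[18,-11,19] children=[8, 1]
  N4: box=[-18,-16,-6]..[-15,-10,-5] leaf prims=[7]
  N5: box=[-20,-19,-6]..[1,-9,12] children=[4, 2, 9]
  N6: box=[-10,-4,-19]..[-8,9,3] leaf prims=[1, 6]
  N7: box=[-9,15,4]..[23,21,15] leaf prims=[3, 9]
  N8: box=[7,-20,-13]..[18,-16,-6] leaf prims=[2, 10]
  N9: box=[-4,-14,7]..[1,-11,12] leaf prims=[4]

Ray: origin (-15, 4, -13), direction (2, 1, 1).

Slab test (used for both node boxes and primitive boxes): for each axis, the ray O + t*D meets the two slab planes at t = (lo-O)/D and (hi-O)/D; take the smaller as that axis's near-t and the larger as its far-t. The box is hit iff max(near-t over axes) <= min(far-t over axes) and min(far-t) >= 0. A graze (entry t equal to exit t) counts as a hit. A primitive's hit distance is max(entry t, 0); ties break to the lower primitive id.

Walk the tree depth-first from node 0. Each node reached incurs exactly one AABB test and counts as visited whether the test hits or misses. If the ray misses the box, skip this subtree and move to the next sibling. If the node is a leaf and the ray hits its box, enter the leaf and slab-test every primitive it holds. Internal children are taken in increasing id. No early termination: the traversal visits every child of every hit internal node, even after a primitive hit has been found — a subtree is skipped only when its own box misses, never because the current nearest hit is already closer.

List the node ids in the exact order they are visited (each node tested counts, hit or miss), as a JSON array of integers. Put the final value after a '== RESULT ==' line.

Traverse from the root:
N0 x:[-5/2,19] y:[-24,17] z:[-6,32] -> hit [-5/2,17], descend [3, 5, 6, 7]
  N3 x:[11,33/2] y:[-24,-15] z:[0,32] -> miss, prune
  N5 x:[-5/2,8] y:[-23,-13] z:[7,25] -> miss, prune
  N6 x:[5/2,7/2] y:[-8,5] z:[-6,16] -> hit [5/2,7/2] leaf, test {P1(miss), P6(miss)}
  N7 x:[3,19] y:[11,17] z:[17,28] -> hit [17,17] leaf, test {P3(miss), P9(miss)}

Summary -> nodes [0, 3, 5, 6, 7]; box-tests=5; leaf-entries=2; first=miss

== RESULT ==
[0, 3, 5, 6, 7]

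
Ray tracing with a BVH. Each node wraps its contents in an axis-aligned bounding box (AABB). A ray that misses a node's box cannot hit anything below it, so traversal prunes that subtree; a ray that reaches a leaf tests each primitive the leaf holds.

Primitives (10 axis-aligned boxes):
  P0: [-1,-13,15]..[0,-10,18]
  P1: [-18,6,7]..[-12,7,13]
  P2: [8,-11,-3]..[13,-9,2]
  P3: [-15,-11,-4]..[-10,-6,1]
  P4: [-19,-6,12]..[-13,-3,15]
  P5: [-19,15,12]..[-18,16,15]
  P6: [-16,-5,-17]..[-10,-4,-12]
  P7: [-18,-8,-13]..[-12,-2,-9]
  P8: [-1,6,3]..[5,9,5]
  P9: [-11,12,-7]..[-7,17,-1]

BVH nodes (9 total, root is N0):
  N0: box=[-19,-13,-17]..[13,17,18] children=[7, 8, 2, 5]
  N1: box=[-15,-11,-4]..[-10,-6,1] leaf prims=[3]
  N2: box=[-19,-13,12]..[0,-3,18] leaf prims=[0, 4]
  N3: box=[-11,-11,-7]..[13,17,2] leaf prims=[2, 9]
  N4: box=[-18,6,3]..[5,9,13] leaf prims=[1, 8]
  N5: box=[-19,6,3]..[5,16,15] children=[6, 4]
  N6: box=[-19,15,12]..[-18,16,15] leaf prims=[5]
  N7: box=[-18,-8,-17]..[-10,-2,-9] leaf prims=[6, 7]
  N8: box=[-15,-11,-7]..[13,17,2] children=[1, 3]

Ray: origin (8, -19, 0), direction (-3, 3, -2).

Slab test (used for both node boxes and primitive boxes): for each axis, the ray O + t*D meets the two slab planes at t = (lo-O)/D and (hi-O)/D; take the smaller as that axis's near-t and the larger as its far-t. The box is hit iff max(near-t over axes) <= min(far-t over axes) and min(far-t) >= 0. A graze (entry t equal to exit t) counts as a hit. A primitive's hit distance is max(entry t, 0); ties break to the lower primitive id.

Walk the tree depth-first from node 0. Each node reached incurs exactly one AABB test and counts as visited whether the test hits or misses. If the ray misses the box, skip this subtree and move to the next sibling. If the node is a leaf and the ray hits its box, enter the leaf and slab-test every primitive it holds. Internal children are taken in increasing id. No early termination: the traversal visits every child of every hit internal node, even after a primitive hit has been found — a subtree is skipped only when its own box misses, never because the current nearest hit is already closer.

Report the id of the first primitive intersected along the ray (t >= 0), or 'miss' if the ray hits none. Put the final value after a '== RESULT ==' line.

Trace the traversal:
N0 x:[-5/3,9] y:[2,12] z:[-9,17/2] -> hit [2,17/2], descend [2, 5, 7, 8]
  N2 x:[8/3,9] y:[2,16/3] z:[-9,-6] -> miss, prune
  N5 x:[1,9] y:[25/3,35/3] z:[-15/2,-3/2] -> miss, prune
  N7 x:[6,26/3] y:[11/3,17/3] z:[9/2,17/2] -> miss, prune
  N8 x:[-5/3,23/3] y:[8/3,12] z:[-1,7/2] -> hit [8/3,7/2], descend [1, 3]
    N1 x:[6,23/3] y:[8/3,13/3] z:[-1/2,2] -> miss, prune
    N3 x:[-5/3,19/3] y:[8/3,12] z:[-1,7/2] -> hit [8/3,7/2] leaf, test {P2(miss), P9(miss)}

Summary -> nodes [0, 2, 5, 7, 8, 1, 3]; box-tests=7; leaf-entries=1; first=miss

== RESULT ==
miss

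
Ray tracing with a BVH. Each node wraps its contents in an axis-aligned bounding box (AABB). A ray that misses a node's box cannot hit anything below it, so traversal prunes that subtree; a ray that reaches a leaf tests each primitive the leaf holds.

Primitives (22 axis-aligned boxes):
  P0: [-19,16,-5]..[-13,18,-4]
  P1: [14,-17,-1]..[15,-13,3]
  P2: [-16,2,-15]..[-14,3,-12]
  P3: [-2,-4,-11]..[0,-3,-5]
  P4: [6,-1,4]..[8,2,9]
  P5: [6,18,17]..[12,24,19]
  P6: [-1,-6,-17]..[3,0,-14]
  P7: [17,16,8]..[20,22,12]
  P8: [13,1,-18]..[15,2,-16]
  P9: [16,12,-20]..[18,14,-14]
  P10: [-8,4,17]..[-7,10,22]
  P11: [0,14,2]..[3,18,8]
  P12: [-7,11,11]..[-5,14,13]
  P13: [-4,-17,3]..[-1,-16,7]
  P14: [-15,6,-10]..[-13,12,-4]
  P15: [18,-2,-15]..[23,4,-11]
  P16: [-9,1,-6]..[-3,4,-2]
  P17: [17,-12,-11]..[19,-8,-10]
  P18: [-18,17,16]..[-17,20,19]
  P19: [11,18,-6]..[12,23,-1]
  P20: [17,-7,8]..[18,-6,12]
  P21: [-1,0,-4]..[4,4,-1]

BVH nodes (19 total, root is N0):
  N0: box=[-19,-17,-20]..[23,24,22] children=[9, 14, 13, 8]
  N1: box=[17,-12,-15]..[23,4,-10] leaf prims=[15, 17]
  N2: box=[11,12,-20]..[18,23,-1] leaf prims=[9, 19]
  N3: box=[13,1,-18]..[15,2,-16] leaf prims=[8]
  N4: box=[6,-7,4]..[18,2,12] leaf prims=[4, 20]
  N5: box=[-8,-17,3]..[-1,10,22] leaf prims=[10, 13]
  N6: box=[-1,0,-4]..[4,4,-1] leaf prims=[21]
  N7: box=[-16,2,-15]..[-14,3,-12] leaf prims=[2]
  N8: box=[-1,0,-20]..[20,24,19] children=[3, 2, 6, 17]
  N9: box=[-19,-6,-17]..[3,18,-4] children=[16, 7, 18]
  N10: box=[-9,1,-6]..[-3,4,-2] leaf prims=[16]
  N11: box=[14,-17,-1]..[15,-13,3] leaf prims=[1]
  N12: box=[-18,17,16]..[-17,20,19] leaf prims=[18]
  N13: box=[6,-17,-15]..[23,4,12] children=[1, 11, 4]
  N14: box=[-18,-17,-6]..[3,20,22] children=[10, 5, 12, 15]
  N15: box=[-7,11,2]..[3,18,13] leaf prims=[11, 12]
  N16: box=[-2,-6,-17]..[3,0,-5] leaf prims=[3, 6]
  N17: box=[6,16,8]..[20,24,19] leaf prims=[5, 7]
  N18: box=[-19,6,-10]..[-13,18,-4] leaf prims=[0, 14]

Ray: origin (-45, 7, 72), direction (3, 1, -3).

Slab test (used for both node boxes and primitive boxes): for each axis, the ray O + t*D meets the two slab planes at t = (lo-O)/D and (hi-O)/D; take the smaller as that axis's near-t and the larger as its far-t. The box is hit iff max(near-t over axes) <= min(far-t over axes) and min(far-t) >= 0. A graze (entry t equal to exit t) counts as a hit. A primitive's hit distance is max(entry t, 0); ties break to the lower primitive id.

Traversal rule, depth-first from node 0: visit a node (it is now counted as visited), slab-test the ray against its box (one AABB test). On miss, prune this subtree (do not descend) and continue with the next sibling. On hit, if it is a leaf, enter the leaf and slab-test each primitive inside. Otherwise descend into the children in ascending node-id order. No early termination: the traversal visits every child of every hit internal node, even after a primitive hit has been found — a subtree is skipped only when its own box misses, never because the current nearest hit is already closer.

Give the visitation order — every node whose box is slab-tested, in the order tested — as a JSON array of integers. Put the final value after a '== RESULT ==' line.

Walk:
N0 x:[26/3,68/3] y:[-24,17] z:[50/3,92/3] -> hit [50/3,17], descend [8, 9, 13, 14]
  N8 x:[44/3,65/3] y:[-7,17] z:[53/3,92/3] -> miss, prune
  N9 x:[26/3,16] y:[-13,11] z:[76/3,89/3] -> miss, prune
  N13 x:[17,68/3] y:[-24,-3] z:[20,29] -> miss, prune
  N14 x:[9,16] y:[-24,13] z:[50/3,26] -> miss, prune

Visited [0, 8, 9, 13, 14]. Tests: 5 box, 0 leaf. Nearest: miss.

== RESULT ==
[0, 8, 9, 13, 14]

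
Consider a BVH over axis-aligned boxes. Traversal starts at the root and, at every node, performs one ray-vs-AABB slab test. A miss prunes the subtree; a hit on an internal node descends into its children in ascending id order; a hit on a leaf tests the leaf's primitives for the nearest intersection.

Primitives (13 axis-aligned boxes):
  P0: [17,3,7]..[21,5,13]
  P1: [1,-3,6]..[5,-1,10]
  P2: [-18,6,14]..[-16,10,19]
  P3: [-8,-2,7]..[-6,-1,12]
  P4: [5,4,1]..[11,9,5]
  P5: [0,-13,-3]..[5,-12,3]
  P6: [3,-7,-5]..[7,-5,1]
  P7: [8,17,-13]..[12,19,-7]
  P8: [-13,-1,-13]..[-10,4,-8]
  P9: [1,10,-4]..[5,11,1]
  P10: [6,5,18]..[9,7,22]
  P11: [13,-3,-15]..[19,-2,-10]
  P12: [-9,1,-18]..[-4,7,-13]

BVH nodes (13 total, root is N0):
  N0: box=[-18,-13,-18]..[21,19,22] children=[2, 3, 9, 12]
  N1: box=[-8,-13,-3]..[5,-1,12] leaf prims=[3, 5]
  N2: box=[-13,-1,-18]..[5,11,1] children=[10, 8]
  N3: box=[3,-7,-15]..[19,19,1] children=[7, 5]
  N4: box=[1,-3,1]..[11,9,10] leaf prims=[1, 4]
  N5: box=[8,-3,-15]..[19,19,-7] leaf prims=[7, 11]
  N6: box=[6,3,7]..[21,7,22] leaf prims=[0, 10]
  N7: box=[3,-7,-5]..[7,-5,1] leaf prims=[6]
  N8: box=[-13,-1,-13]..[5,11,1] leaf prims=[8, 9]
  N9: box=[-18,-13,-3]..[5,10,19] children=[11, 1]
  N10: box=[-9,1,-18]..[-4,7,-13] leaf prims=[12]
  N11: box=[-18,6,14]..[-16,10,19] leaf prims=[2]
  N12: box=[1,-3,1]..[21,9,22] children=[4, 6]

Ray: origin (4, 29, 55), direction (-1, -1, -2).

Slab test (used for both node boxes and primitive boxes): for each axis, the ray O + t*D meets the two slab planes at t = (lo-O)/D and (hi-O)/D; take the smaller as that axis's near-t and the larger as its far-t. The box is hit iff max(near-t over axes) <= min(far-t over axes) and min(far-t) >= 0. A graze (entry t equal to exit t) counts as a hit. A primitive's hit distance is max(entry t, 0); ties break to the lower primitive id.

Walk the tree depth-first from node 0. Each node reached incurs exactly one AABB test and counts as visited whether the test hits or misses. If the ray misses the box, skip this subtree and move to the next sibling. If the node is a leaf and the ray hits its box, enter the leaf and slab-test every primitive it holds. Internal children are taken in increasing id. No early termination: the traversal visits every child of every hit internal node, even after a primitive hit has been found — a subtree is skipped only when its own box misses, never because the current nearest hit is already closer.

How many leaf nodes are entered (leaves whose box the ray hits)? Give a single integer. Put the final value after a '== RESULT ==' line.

Trace the traversal:
N0 x:[-17,22] y:[10,42] z:[33/2,73/2] -> hit [33/2,22], descend [2, 3, 9, 12]
  N2 x:[-1,17] y:[18,30] z:[27,73/2] -> miss, prune
  N3 x:[-15,1] y:[10,36] z:[27,35] -> miss, prune
  N9 x:[-1,22] y:[19,42] z:[18,29] -> hit [19,22], descend [1, 11]
    N1 x:[-1,12] y:[30,42] z:[43/2,29] -> miss, prune
    N11 x:[20,22] y:[19,23] z:[18,41/2] -> hit [20,41/2] leaf, test {P2@t=20}
  N12 x:[-17,3] y:[20,32] z:[33/2,27] -> miss, prune

7 AABB tests over nodes [0, 2, 3, 9, 1, 11, 12]; 1 leaf entered; closest P2.

== RESULT ==
1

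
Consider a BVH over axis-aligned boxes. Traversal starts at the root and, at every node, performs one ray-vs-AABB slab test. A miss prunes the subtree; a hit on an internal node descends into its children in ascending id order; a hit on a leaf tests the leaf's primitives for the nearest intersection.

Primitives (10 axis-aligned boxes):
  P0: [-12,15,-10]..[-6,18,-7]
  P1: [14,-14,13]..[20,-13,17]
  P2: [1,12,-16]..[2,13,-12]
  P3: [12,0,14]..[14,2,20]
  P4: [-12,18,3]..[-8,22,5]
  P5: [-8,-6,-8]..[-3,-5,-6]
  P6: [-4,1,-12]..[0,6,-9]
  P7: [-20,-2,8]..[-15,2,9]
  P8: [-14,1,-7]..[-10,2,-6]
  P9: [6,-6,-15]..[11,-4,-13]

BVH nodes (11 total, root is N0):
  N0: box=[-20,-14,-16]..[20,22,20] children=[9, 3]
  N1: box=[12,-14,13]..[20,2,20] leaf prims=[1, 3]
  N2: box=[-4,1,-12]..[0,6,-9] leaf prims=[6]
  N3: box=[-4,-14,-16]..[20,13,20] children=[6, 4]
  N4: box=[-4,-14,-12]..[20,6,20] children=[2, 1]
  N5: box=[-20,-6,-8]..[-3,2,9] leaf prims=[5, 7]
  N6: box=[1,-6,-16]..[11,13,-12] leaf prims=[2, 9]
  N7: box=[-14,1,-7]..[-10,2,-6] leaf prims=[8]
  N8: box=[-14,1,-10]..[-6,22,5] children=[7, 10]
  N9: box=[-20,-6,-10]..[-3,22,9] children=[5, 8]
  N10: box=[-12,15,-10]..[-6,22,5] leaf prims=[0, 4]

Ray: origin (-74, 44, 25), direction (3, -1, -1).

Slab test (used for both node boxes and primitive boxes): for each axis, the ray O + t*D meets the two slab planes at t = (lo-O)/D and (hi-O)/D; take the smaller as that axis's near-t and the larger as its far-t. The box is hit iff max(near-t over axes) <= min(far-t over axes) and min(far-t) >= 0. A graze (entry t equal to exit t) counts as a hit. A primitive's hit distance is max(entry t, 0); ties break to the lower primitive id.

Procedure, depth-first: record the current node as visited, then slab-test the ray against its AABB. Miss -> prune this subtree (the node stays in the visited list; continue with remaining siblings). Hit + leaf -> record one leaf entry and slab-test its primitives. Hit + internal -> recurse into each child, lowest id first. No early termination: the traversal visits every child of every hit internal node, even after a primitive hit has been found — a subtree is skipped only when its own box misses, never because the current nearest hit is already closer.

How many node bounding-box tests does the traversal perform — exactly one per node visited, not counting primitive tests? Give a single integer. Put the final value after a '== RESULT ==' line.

Trace the traversal:
N0 x:[18,94/3] y:[22,58] z:[5,41] -> hit [22,94/3], descend [3, 9]
  N3 x:[70/3,94/3] y:[31,58] z:[5,41] -> hit [31,94/3], descend [4, 6]
    N4 x:[70/3,94/3] y:[38,58] z:[5,37] -> miss, prune
    N6 x:[25,85/3] y:[31,50] z:[37,41] -> miss, prune
  N9 x:[18,71/3] y:[22,50] z:[16,35] -> hit [22,71/3], descend [5, 8]
    N5 x:[18,71/3] y:[42,50] z:[16,33] -> miss, prune
    N8 x:[20,68/3] y:[22,43] z:[20,35] -> hit [22,68/3], descend [7, 10]
      N7 x:[20,64/3] y:[42,43] z:[31,32] -> miss, prune
      N10 x:[62/3,68/3] y:[22,29] z:[20,35] -> hit [22,68/3] leaf, test {P0(miss), P4@t=22}

9 AABB tests over nodes [0, 3, 4, 6, 9, 5, 8, 7, 10]; 1 leaf entered; closest P4.

== RESULT ==
9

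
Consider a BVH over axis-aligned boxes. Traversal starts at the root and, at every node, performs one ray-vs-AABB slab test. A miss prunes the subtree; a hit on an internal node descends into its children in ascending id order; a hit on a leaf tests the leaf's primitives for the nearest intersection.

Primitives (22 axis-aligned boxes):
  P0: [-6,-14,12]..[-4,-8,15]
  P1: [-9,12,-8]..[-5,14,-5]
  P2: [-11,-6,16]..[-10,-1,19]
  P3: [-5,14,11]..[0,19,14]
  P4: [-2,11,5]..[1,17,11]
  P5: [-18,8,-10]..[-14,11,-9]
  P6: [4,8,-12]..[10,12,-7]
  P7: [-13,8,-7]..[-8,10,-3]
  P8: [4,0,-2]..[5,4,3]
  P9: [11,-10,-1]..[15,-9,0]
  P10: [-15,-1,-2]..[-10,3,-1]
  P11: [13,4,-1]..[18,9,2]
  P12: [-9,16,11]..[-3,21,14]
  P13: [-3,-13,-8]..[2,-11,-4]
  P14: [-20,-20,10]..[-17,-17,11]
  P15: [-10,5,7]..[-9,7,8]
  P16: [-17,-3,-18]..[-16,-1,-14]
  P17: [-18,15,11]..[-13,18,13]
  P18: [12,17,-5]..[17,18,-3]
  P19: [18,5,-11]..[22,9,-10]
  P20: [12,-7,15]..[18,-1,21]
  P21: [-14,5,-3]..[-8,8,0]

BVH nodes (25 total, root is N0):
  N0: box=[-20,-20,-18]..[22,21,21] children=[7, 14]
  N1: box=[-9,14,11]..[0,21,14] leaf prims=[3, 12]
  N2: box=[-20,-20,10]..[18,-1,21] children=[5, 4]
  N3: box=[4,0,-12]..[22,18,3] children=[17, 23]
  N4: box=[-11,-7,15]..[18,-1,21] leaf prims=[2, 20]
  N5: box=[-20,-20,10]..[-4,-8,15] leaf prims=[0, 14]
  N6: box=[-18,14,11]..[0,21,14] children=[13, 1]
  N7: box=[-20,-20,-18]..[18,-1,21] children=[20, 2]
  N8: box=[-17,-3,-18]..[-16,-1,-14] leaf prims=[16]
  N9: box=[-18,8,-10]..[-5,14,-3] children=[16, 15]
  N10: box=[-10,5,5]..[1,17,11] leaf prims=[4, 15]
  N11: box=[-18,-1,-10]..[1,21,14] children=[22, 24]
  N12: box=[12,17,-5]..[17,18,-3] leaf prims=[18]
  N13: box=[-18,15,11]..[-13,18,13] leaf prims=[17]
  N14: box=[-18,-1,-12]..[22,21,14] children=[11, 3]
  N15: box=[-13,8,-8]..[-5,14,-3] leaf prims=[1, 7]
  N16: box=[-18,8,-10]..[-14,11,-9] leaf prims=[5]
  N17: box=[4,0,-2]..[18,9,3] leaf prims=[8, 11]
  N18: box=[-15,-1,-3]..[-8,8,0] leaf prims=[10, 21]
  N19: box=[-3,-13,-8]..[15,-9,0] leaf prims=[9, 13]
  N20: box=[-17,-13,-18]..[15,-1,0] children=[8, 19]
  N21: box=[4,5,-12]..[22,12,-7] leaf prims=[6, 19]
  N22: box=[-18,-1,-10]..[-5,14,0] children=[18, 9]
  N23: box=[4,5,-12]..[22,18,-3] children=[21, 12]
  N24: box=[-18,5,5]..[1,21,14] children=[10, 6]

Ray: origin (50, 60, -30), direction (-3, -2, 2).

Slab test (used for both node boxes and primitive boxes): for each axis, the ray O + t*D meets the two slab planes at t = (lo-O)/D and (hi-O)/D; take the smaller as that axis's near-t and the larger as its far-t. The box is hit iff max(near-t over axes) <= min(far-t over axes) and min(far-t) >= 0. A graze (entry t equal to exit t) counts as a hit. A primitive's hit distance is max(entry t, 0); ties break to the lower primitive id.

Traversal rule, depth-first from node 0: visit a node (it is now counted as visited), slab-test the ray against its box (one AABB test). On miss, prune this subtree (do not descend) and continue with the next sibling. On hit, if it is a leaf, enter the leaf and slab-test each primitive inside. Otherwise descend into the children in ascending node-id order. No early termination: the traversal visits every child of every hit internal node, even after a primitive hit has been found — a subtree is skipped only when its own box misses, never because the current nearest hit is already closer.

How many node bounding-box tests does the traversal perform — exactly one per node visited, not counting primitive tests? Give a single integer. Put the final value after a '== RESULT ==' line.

Trace the traversal:
N0 x:[28/3,70/3] y:[39/2,40] z:[6,51/2] -> hit [39/2,70/3], descend [7, 14]
  N7 x:[32/3,70/3] y:[61/2,40] z:[6,51/2] -> miss, prune
  N14 x:[28/3,68/3] y:[39/2,61/2] z:[9,22] -> hit [39/2,22], descend [3, 11]
    N3 x:[28/3,46/3] y:[21,30] z:[9,33/2] -> miss, prune
    N11 x:[49/3,68/3] y:[39/2,61/2] z:[10,22] -> hit [39/2,22], descend [22, 24]
      N22 x:[55/3,68/3] y:[23,61/2] z:[10,15] -> miss, prune
      N24 x:[49/3,68/3] y:[39/2,55/2] z:[35/2,22] -> hit [39/2,22], descend [6, 10]
        N6 x:[50/3,68/3] y:[39/2,23] z:[41/2,22] -> hit [41/2,22], descend [1, 13]
          N1 x:[50/3,59/3] y:[39/2,23] z:[41/2,22] -> miss, prune
          N13 x:[21,68/3] y:[21,45/2] z:[41/2,43/2] -> hit [21,43/2] leaf, test {P17@t=21}
        N10 x:[49/3,20] y:[43/2,55/2] z:[35/2,41/2] -> miss, prune

order=[0, 7, 14, 3, 11, 22, 24, 6, 1, 13, 10]  |boxes|=11  |leaves|=1  hit=P17

== RESULT ==
11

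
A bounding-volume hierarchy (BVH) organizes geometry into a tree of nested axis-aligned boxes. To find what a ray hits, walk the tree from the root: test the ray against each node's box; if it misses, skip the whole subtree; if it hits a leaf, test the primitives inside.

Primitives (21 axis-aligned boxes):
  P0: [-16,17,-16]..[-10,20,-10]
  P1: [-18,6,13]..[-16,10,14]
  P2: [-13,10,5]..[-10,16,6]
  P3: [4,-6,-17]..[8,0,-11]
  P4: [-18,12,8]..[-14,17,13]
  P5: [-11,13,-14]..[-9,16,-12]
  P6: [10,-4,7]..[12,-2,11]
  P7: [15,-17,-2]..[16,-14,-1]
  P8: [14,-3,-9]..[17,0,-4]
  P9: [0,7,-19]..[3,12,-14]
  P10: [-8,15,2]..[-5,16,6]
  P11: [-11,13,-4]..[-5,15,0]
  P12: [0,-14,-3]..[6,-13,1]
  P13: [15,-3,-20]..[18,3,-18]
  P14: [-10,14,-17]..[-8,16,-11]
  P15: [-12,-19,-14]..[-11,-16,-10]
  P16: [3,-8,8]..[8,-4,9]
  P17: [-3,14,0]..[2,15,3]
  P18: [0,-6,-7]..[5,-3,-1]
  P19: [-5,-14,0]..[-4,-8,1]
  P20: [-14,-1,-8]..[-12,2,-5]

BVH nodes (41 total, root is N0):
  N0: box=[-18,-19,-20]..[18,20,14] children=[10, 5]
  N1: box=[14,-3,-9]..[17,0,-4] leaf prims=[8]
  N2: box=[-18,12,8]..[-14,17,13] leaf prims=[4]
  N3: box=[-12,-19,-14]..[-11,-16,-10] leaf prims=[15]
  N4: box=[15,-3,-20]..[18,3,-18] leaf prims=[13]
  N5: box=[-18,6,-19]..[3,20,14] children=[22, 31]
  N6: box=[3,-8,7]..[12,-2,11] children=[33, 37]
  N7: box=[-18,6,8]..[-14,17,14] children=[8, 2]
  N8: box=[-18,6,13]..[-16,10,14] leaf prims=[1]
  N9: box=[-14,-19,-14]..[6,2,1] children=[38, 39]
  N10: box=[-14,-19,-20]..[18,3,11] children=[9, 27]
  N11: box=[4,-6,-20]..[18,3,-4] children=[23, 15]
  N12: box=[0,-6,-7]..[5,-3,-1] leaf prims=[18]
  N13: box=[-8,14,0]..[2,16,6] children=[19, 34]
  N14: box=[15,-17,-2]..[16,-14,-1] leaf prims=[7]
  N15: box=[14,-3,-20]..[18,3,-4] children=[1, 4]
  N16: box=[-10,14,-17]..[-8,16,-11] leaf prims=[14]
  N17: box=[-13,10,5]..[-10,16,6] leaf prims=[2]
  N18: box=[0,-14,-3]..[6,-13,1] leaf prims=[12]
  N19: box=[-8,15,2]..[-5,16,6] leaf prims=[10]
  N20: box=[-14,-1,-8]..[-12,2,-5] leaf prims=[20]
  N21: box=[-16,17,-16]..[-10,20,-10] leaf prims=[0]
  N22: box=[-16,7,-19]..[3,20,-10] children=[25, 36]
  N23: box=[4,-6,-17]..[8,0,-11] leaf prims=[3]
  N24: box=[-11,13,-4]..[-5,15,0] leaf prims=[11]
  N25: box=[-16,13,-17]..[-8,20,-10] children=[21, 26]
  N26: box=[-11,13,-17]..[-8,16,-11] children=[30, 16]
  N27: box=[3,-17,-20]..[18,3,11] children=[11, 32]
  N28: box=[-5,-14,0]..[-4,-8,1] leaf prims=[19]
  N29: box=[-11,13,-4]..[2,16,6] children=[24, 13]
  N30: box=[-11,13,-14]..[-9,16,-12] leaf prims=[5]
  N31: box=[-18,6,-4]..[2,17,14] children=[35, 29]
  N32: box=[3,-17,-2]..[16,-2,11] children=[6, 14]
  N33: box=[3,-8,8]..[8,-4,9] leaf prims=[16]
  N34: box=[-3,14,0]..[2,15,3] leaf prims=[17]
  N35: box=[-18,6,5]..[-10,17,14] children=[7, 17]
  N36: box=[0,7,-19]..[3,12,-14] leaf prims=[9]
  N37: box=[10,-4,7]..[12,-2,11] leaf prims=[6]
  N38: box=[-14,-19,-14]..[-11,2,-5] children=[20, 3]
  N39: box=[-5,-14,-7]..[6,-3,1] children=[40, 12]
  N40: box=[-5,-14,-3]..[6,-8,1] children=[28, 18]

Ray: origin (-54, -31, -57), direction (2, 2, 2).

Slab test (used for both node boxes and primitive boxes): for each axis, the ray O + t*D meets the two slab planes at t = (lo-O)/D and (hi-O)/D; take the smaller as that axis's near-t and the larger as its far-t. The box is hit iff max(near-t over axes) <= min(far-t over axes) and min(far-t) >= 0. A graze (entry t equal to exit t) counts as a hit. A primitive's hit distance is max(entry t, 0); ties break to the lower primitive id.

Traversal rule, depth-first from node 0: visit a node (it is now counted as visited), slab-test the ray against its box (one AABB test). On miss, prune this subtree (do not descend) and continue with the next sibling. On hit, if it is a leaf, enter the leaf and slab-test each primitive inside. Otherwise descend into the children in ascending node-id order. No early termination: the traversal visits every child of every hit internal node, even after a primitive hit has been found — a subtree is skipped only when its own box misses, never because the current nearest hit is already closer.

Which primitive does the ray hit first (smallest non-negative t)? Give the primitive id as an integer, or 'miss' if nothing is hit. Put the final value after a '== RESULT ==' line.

Walk:
N0 x:[18,36] y:[6,51/2] z:[37/2,71/2] -> hit [37/2,51/2], descend [5, 10]
  N5 x:[18,57/2] y:[37/2,51/2] z:[19,71/2] -> hit [19,51/2], descend [22, 31]
    N22 x:[19,57/2] y:[19,51/2] z:[19,47/2] -> hit [19,47/2], descend [25, 36]
      N25 x:[19,23] y:[22,51/2] z:[20,47/2] -> hit [22,23], descend [21, 26]
        N21 x:[19,22] y:[24,51/2] z:[41/2,47/2] -> miss, prune
        N26 x:[43/2,23] y:[22,47/2] z:[20,23] -> hit [22,23], descend [16, 30]
          N16 x:[22,23] y:[45/2,47/2] z:[20,23] -> hit [45/2,23] leaf, test {P14@t=45/2}
          N30 x:[43/2,45/2] y:[22,47/2] z:[43/2,45/2] -> hit [22,45/2] leaf, test {P5@t=22}
      N36 x:[27,57/2] y:[19,43/2] z:[19,43/2] -> miss, prune
    N31 x:[18,28] y:[37/2,24] z:[53/2,71/2] -> miss, prune
  N10 x:[20,36] y:[6,17] z:[37/2,34] -> miss, prune

Visited [0, 5, 22, 25, 21, 26, 16, 30, 36, 31, 10]. Tests: 11 box, 2 leaf. Nearest: P5.

== RESULT ==
5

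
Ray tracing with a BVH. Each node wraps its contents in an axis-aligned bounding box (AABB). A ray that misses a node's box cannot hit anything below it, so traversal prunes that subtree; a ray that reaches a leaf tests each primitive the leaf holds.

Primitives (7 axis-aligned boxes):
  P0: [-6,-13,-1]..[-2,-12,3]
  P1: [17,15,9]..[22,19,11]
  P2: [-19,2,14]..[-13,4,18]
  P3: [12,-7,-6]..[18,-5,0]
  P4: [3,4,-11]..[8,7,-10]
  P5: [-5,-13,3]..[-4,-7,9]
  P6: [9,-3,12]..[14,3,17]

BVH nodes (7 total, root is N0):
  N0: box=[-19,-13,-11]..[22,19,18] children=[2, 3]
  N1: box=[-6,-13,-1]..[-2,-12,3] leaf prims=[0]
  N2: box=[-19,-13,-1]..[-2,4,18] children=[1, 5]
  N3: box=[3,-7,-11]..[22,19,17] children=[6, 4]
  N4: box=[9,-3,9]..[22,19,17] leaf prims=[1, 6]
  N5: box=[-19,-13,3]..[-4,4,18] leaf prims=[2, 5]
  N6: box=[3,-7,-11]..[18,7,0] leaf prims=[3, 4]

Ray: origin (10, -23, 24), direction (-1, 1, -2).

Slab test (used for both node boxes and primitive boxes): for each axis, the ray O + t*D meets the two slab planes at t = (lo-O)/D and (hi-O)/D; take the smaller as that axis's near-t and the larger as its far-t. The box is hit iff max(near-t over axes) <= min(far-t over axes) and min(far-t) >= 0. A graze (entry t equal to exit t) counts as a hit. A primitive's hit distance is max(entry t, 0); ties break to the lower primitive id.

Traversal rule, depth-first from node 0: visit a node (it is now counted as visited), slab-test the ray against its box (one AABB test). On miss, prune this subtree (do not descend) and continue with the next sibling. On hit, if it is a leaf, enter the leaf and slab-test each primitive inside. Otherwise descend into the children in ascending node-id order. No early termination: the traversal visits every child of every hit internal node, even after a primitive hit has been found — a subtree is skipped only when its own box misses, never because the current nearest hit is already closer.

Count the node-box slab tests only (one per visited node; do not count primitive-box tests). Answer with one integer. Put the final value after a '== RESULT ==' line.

Walk:
N0 x:[-12,29] y:[10,42] z:[3,35/2] -> hit [10,35/2], descend [2, 3]
  N2 x:[12,29] y:[10,27] z:[3,25/2] -> hit [12,25/2], descend [1, 5]
    N1 x:[12,16] y:[10,11] z:[21/2,25/2] -> miss, prune
    N5 x:[14,29] y:[10,27] z:[3,21/2] -> miss, prune
  N3 x:[-12,7] y:[16,42] z:[7/2,35/2] -> miss, prune

order=[0, 2, 1, 5, 3]  |boxes|=5  |leaves|=0  hit=miss

== RESULT ==
5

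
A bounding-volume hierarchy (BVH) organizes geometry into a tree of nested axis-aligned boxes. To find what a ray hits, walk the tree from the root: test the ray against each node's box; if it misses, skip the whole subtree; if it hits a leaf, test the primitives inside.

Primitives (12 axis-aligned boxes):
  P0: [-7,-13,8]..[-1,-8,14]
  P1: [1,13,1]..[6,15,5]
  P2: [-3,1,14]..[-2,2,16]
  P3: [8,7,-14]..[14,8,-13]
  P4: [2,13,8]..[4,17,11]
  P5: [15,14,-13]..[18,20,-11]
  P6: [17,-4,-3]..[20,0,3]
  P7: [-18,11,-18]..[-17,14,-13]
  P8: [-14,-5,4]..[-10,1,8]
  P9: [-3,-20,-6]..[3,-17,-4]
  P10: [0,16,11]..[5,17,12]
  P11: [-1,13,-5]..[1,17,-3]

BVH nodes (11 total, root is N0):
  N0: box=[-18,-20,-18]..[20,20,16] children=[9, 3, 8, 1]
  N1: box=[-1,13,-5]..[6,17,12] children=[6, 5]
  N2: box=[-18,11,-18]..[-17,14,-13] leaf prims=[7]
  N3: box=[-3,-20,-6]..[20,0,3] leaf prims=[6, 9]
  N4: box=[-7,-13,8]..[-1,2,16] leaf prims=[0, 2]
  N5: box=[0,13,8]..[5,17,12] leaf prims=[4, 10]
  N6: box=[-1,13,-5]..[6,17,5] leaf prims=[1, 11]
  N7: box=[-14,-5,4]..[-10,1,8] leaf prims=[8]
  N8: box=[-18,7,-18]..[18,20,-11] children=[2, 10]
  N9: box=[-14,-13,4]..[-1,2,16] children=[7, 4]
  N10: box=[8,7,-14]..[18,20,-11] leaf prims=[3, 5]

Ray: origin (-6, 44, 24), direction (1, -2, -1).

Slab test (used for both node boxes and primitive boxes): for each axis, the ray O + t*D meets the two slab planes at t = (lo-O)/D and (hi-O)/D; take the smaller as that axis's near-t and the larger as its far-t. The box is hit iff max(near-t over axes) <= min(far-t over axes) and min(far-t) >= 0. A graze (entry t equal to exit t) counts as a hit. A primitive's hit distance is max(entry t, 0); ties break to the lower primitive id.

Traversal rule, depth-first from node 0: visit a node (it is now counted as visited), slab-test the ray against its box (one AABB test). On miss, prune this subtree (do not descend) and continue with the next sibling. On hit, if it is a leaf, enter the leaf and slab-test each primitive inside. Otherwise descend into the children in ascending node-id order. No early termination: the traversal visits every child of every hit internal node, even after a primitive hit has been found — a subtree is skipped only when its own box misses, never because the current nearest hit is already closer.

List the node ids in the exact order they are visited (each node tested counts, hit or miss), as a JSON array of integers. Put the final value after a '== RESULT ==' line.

Trace the traversal:
N0 x:[-12,26] y:[12,32] z:[8,42] -> hit [12,26], descend [1, 3, 8, 9]
  N1 x:[5,12] y:[27/2,31/2] z:[12,29] -> miss, prune
  N3 x:[3,26] y:[22,32] z:[21,30] -> hit [22,26] leaf, test {P6@t=23, P9(miss)}
  N8 x:[-12,24] y:[12,37/2] z:[35,42] -> miss, prune
  N9 x:[-8,5] y:[21,57/2] z:[8,20] -> miss, prune

order=[0, 1, 3, 8, 9]  |boxes|=5  |leaves|=1  hit=P6

== RESULT ==
[0, 1, 3, 8, 9]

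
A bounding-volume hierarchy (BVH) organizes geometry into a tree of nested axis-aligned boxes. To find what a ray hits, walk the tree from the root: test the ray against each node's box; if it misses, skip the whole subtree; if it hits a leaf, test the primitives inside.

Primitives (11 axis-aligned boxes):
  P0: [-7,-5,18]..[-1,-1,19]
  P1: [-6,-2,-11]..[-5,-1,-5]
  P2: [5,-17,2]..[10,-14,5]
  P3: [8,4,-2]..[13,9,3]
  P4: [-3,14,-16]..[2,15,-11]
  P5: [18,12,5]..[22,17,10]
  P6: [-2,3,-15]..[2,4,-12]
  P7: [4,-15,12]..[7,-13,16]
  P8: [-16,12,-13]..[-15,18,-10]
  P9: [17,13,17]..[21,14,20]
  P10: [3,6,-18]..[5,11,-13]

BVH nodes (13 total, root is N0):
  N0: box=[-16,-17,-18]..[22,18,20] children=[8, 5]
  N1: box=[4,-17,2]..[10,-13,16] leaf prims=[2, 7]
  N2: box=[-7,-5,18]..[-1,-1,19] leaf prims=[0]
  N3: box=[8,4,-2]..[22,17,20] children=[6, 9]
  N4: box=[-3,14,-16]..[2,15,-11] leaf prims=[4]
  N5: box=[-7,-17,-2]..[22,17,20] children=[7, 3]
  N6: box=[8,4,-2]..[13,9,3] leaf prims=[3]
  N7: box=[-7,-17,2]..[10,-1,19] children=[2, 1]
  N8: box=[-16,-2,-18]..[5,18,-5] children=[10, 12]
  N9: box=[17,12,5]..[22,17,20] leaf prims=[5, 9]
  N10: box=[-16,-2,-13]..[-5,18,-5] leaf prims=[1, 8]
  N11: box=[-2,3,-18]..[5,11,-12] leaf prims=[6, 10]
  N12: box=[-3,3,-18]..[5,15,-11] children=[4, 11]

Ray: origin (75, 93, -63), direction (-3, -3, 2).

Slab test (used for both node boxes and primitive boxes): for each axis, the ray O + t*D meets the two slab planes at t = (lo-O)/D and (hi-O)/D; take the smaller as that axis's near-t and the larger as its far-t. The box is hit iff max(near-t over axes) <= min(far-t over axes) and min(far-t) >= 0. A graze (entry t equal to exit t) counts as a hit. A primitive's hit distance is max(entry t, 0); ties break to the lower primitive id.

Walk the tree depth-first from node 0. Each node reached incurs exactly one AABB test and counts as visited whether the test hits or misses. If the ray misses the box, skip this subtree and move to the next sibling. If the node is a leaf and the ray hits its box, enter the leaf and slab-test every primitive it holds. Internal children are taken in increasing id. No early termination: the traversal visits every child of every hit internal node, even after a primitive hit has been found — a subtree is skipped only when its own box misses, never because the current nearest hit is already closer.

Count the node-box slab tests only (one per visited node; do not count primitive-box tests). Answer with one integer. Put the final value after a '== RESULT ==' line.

Walk:
N0 x:[53/3,91/3] y:[25,110/3] z:[45/2,83/2] -> hit [25,91/3], descend [5, 8]
  N5 x:[53/3,82/3] y:[76/3,110/3] z:[61/2,83/2] -> miss, prune
  N8 x:[70/3,91/3] y:[25,95/3] z:[45/2,29] -> hit [25,29], descend [10, 12]
    N10 x:[80/3,91/3] y:[25,95/3] z:[25,29] -> hit [80/3,29] leaf, test {P1(miss), P8(miss)}
    N12 x:[70/3,26] y:[26,30] z:[45/2,26] -> hit [26,26], descend [4, 11]
      N4 x:[73/3,26] y:[26,79/3] z:[47/2,26] -> hit [26,26] leaf, test {P4@t=26}
      N11 x:[70/3,77/3] y:[82/3,30] z:[45/2,51/2] -> miss, prune

7 AABB tests over nodes [0, 5, 8, 10, 12, 4, 11]; 2 leaves entered; closest P4.

== RESULT ==
7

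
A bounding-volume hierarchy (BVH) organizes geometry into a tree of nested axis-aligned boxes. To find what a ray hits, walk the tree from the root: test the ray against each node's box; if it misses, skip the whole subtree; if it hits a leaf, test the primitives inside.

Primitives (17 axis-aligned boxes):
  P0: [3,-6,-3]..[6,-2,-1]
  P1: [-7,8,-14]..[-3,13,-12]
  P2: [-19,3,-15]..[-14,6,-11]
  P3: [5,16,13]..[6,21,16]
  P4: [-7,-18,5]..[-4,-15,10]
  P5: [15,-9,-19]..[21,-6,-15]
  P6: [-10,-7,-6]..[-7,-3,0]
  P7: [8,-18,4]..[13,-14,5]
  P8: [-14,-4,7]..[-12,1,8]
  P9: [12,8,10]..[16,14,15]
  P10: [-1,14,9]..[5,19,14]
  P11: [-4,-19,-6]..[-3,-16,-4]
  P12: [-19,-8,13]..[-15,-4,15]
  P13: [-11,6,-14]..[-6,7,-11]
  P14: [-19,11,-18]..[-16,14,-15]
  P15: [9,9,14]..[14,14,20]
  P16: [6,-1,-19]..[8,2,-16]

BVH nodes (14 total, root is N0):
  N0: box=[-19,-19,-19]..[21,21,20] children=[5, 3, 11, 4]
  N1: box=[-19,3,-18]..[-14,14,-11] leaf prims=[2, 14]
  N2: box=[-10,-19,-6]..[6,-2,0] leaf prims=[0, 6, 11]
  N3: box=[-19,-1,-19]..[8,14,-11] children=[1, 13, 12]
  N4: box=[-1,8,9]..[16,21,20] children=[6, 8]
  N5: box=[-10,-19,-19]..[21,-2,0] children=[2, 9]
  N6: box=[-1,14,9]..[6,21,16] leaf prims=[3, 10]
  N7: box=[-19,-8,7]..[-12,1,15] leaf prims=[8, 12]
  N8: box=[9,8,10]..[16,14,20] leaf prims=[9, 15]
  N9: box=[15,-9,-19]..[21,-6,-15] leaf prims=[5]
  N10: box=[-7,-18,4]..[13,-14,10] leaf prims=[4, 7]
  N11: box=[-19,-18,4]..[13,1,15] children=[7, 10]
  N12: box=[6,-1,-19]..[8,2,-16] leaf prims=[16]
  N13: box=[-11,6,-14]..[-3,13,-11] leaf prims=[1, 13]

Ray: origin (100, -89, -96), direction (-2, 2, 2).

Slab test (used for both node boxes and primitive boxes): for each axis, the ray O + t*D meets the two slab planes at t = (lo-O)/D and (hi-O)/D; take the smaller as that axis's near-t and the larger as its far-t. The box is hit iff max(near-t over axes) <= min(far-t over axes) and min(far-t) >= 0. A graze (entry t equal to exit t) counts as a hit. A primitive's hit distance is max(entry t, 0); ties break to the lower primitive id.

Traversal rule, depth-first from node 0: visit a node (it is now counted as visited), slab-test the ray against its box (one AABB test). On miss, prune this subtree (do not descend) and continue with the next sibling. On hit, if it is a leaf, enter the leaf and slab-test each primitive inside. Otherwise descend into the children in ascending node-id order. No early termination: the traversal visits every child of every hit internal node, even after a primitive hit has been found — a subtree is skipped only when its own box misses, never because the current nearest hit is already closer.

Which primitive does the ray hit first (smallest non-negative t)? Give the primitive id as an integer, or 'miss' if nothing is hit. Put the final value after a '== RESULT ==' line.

Traverse from the root:
N0 x:[79/2,119/2] y:[35,55] z:[77/2,58] -> hit [79/2,55], descend [3, 4, 5, 11]
  N3 x:[46,119/2] y:[44,103/2] z:[77/2,85/2] -> miss, prune
  N4 x:[42,101/2] y:[97/2,55] z:[105/2,58] -> miss, prune
  N5 x:[79/2,55] y:[35,87/2] z:[77/2,48] -> hit [79/2,87/2], descend [2, 9]
    N2 x:[47,55] y:[35,87/2] z:[45,48] -> miss, prune
    N9 x:[79/2,85/2] y:[40,83/2] z:[77/2,81/2] -> hit [40,81/2] leaf, test {P5@t=40}
  N11 x:[87/2,119/2] y:[71/2,45] z:[50,111/2] -> miss, prune

order=[0, 3, 4, 5, 2, 9, 11]  |boxes|=7  |leaves|=1  hit=P5

== RESULT ==
5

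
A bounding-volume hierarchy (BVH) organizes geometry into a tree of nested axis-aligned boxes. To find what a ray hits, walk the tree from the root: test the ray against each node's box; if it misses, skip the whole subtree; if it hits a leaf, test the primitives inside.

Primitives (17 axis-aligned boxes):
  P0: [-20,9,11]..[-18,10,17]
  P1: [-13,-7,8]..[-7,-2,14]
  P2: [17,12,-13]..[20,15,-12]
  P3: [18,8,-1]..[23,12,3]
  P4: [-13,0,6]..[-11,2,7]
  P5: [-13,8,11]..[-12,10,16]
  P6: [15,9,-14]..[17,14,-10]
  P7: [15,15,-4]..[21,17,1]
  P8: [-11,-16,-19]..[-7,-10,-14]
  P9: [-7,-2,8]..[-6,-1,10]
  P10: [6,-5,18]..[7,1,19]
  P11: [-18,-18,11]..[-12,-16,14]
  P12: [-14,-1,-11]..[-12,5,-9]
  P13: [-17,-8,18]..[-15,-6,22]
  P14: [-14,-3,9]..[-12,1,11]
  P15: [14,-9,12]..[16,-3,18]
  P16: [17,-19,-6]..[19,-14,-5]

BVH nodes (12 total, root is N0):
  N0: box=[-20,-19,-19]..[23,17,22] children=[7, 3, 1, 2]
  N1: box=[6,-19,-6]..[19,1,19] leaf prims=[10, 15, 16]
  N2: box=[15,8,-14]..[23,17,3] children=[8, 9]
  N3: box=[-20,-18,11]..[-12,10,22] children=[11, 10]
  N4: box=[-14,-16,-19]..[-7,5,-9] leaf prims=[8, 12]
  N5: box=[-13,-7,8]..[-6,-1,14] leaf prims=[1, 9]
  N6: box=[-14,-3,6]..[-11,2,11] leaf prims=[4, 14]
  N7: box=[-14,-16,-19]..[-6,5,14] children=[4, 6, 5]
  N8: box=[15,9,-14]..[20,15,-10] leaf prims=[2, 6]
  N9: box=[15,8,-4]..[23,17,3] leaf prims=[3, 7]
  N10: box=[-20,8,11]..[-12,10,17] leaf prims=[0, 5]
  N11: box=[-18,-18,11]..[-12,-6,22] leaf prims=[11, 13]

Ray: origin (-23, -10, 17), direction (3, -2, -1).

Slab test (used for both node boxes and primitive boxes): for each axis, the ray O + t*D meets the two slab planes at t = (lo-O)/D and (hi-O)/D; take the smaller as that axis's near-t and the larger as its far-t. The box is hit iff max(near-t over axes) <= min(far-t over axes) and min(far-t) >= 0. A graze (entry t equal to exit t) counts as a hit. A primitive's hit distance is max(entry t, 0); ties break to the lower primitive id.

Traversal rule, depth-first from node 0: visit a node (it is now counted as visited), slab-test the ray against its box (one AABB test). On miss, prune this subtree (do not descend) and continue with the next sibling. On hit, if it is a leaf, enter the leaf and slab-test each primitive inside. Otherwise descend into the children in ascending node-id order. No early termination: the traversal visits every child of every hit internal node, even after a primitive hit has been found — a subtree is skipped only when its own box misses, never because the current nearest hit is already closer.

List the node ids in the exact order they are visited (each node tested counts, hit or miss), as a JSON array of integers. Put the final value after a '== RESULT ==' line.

Trace the traversal:
N0 x:[1,46/3] y:[-27/2,9/2] z:[-5,36] -> hit [1,9/2], descend [1, 2, 3, 7]
  N1 x:[29/3,14] y:[-11/2,9/2] z:[-2,23] -> miss, prune
  N2 x:[38/3,46/3] y:[-27/2,-9] z:[14,31] -> miss, prune
  N3 x:[1,11/3] y:[-10,4] z:[-5,6] -> hit [1,11/3], descend [10, 11]
    N10 x:[1,11/3] y:[-10,-9] z:[0,6] -> miss, prune
    N11 x:[5/3,11/3] y:[-2,4] z:[-5,6] -> hit [5/3,11/3] leaf, test {P11@t=3, P13(miss)}
  N7 x:[3,17/3] y:[-15/2,3] z:[3,36] -> hit [3,3], descend [4, 5, 6]
    N4 x:[3,16/3] y:[-15/2,3] z:[26,36] -> miss, prune
    N5 x:[10/3,17/3] y:[-9/2,-3/2] z:[3,9] -> miss, prune
    N6 x:[3,4] y:[-6,-7/2] z:[6,11] -> miss, prune

Summary -> nodes [0, 1, 2, 3, 10, 11, 7, 4, 5, 6]; box-tests=10; leaf-entries=1; first=P11

== RESULT ==
[0, 1, 2, 3, 10, 11, 7, 4, 5, 6]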